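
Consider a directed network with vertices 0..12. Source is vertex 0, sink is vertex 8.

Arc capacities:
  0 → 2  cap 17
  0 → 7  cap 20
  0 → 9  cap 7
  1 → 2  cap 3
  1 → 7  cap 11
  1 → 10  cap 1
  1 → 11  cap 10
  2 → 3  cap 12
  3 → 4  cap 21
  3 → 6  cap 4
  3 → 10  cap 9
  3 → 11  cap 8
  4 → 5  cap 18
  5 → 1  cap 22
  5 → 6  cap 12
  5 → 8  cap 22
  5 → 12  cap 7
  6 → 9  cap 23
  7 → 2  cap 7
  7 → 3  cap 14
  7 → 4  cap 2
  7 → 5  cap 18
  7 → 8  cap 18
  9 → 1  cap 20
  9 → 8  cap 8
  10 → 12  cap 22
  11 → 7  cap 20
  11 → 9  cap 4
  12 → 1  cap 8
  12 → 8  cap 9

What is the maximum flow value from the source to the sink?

Maximum flow value: 39

augment #1: 0→7→8 bottleneck 18, total now 18
augment #2: 0→9→8 bottleneck 7, total now 25
augment #3: 0→7→5→8 bottleneck 2, total now 27
augment #4: 0→2→3→4→5→8 bottleneck 12, total now 39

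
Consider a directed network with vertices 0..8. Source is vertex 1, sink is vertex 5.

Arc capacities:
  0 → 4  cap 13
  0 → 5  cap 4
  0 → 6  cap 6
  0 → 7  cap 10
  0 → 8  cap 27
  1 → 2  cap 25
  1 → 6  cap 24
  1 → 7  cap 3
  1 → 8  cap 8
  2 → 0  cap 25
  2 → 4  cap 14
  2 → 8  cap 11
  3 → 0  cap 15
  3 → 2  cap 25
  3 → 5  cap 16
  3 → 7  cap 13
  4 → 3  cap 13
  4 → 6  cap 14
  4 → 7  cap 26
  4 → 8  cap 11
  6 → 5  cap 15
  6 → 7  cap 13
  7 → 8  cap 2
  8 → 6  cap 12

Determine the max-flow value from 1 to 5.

augment #1: 1→6→5 bottleneck 15, total now 15
augment #2: 1→2→0→5 bottleneck 4, total now 19
augment #3: 1→2→4→3→5 bottleneck 13, total now 32

Maximum flow value: 32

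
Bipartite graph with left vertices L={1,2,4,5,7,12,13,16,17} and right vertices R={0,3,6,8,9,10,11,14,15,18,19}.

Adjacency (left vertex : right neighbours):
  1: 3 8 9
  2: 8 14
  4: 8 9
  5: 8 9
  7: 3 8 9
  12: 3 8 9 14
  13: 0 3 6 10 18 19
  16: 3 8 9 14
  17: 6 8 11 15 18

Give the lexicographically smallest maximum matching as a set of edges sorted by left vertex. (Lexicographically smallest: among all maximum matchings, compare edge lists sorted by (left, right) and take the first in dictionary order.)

|M| = 6 (so the lex-smallest maximum matching has 6 edges)
process left vertices in ascending order; for each, take the smallest-labelled available neighbour that still permits 6 edges overall, or leave it unmatched if none does
lex-smallest matching: {1-3, 2-8, 4-9, 12-14, 13-0, 17-6}

Lex-smallest maximum matching: {(1,3), (2,8), (4,9), (12,14), (13,0), (17,6)}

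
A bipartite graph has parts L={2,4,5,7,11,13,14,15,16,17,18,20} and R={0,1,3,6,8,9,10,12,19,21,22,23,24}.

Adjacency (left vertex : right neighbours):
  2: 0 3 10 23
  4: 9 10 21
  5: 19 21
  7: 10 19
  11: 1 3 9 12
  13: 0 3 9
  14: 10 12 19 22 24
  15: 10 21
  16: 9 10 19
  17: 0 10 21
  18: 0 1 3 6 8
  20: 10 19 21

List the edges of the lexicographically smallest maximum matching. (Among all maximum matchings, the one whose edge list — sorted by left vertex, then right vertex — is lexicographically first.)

|M| = 10 (so the lex-smallest maximum matching has 10 edges)
process left vertices in ascending order; for each, take the smallest-labelled available neighbour that still permits 10 edges overall, or leave it unmatched if none does
lex-smallest matching: {2-23, 4-9, 5-19, 7-10, 11-1, 13-3, 14-12, 15-21, 17-0, 18-6}

Lex-smallest maximum matching: {(2,23), (4,9), (5,19), (7,10), (11,1), (13,3), (14,12), (15,21), (17,0), (18,6)}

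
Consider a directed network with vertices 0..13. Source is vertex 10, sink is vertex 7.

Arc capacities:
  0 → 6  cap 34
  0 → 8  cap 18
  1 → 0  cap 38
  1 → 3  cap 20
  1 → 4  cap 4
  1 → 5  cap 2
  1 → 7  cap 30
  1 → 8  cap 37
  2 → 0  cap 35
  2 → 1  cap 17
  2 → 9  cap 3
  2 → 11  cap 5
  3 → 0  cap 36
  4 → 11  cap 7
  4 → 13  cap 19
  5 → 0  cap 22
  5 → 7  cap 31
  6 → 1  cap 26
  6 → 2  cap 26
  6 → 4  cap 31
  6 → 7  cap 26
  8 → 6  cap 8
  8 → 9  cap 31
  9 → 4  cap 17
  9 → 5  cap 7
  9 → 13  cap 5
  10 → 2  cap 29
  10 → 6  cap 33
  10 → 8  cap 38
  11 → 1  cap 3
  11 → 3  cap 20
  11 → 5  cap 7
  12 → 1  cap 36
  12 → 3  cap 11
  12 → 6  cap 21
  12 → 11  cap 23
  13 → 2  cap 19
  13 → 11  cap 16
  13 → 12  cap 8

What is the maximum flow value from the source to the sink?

Maximum flow value: 72

augment #1: 10→6→7 bottleneck 26, total now 26
augment #2: 10→2→1→7 bottleneck 17, total now 43
augment #3: 10→6→1→7 bottleneck 7, total now 50
augment #4: 10→2→9→5→7 bottleneck 3, total now 53
augment #5: 10→2→11→1→7 bottleneck 3, total now 56
augment #6: 10→2→11→5→7 bottleneck 2, total now 58
augment #7: 10→8→6→1→7 bottleneck 3, total now 61
augment #8: 10→8→9→5→7 bottleneck 4, total now 65
augment #9: 10→8→6→1→5→7 bottleneck 2, total now 67
augment #10: 10→8→6→1→11→5→7 bottleneck 3, total now 70
augment #11: 10→8→9→4→11→5→7 bottleneck 2, total now 72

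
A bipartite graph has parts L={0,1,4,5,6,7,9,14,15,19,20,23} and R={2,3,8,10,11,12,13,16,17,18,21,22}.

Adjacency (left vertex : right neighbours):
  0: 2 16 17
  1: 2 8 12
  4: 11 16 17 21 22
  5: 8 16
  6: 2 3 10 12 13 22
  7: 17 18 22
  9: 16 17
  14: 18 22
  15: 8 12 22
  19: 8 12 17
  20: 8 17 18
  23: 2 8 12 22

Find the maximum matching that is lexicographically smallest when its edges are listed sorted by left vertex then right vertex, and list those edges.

Lex-smallest maximum matching: {(0,2), (1,8), (4,11), (5,16), (6,3), (7,17), (14,18), (15,12), (23,22)}

|M| = 9 (so the lex-smallest maximum matching has 9 edges)
process left vertices in ascending order; for each, take the smallest-labelled available neighbour that still permits 9 edges overall, or leave it unmatched if none does
lex-smallest matching: {0-2, 1-8, 4-11, 5-16, 6-3, 7-17, 14-18, 15-12, 23-22}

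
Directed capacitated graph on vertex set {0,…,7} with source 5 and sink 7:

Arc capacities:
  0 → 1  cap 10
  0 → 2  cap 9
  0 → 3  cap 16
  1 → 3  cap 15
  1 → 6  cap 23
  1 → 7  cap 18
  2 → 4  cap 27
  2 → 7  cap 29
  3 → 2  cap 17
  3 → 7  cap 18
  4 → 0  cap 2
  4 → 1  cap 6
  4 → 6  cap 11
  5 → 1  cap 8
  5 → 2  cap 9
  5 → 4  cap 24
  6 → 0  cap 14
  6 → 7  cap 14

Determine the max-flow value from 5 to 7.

Maximum flow value: 36

augment #1: 5→1→7 bottleneck 8, total now 8
augment #2: 5→2→7 bottleneck 9, total now 17
augment #3: 5→4→1→7 bottleneck 6, total now 23
augment #4: 5→4→6→7 bottleneck 11, total now 34
augment #5: 5→4→0→1→7 bottleneck 2, total now 36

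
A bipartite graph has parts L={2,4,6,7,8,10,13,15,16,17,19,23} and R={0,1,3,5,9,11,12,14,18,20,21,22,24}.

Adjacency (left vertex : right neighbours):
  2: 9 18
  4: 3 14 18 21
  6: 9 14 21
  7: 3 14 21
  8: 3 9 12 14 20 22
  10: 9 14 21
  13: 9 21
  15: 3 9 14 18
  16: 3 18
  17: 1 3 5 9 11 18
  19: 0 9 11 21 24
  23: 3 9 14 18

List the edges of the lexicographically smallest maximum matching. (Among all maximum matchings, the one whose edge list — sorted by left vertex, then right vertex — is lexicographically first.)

Lex-smallest maximum matching: {(2,9), (4,3), (6,14), (7,21), (8,12), (15,18), (17,1), (19,0)}

|M| = 8 (so the lex-smallest maximum matching has 8 edges)
process left vertices in ascending order; for each, take the smallest-labelled available neighbour that still permits 8 edges overall, or leave it unmatched if none does
lex-smallest matching: {2-9, 4-3, 6-14, 7-21, 8-12, 15-18, 17-1, 19-0}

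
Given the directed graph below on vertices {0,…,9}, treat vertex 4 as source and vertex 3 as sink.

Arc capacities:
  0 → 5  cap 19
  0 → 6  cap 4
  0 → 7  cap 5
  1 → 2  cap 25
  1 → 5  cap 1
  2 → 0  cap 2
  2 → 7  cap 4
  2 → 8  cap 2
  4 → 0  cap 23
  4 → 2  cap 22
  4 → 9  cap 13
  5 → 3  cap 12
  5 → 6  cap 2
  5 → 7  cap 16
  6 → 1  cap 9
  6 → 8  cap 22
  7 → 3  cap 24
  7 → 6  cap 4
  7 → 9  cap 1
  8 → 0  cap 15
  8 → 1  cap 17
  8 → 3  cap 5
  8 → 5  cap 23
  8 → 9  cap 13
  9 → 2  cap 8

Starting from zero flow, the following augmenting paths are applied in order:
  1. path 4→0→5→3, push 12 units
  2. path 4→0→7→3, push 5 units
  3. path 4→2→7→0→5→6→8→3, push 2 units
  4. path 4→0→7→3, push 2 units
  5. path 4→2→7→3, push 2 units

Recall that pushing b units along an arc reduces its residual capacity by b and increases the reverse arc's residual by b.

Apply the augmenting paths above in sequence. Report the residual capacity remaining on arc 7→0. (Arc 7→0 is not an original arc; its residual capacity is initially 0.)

after path 1 (4→0→5→3, push 12): res(7,0)=0
after path 2 (4→0→7→3, push 5): res(7,0)=5
after path 3 (4→2→7→0→5→6→8→3, push 2): res(7,0)=3
after path 4 (4→0→7→3, push 2): res(7,0)=5
after path 5 (4→2→7→3, push 2): res(7,0)=5

Residual capacity of (7,0): 5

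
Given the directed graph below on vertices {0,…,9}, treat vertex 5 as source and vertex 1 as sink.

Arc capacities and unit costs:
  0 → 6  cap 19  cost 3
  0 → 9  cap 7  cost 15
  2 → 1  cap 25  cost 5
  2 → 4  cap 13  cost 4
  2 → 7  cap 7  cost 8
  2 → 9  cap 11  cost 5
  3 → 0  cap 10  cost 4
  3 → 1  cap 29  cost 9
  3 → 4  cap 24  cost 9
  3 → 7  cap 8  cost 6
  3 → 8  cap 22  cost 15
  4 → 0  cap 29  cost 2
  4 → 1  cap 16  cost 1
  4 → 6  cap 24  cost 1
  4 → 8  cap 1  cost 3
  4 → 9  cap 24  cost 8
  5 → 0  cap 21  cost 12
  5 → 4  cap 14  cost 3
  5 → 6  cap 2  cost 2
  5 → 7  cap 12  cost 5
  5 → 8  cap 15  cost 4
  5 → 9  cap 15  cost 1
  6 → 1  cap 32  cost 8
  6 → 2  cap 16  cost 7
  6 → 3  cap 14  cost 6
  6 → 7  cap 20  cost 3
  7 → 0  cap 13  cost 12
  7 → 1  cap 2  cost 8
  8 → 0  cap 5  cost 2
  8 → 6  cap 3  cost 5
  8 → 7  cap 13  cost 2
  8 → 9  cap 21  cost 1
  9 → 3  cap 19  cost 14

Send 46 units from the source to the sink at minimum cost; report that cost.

shortest-cost path #1: 5→4→1 push 14 @ unit cost 4 (adds 56)
shortest-cost path #2: 5→6→1 push 2 @ unit cost 10 (adds 20)
shortest-cost path #3: 5→7→1 push 2 @ unit cost 13 (adds 26)
shortest-cost path #4: 5→8→6→1 push 3 @ unit cost 17 (adds 51)
shortest-cost path #5: 5→8→0→6→1 push 5 @ unit cost 17 (adds 85)
shortest-cost path #6: 5→0→6→1 push 14 @ unit cost 23 (adds 322)
shortest-cost path #7: 5→9→3→1 push 6 @ unit cost 24 (adds 144)
total cost = 704

Minimum cost for 46 units: 704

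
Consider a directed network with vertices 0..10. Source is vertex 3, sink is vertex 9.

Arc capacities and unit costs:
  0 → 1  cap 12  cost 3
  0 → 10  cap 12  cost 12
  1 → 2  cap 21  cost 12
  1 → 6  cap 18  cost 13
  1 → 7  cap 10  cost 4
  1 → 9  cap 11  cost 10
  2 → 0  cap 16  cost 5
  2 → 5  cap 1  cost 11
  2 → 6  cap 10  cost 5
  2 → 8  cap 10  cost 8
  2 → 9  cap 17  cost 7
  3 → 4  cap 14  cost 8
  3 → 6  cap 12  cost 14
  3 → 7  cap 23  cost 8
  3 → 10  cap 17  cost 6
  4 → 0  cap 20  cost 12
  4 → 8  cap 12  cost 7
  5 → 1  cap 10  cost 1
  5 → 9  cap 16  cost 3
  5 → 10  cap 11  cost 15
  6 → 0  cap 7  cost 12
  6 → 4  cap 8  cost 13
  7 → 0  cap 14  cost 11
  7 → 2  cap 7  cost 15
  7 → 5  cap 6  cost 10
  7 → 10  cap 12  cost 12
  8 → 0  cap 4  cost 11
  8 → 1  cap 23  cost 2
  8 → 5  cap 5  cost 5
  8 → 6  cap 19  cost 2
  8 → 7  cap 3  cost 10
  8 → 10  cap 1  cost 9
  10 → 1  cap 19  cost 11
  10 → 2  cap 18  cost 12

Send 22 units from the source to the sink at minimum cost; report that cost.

shortest-cost path #1: 3→7→5→9 push 6 @ unit cost 21 (adds 126)
shortest-cost path #2: 3→4→8→5→9 push 5 @ unit cost 23 (adds 115)
shortest-cost path #3: 3→10→2→9 push 11 @ unit cost 25 (adds 275)
total cost = 516

Minimum cost for 22 units: 516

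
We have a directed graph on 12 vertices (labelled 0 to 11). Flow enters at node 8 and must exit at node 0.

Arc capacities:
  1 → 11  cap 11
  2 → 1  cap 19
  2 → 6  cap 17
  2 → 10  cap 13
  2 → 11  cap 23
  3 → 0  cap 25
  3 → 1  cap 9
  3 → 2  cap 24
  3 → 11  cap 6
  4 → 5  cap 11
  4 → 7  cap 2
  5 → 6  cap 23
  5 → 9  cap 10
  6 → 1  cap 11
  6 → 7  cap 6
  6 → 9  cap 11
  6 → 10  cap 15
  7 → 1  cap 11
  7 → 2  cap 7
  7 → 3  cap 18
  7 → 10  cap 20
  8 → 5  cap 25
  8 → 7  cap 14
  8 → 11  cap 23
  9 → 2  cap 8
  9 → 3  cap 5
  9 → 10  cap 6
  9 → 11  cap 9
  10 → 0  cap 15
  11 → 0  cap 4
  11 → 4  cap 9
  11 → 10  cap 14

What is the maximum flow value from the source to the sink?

Maximum flow value: 42

augment #1: 8→11→0 bottleneck 4, total now 4
augment #2: 8→7→3→0 bottleneck 14, total now 18
augment #3: 8→11→10→0 bottleneck 14, total now 32
augment #4: 8→5→6→10→0 bottleneck 1, total now 33
augment #5: 8→5→9→3→0 bottleneck 5, total now 38
augment #6: 8→5→6→7→3→0 bottleneck 4, total now 42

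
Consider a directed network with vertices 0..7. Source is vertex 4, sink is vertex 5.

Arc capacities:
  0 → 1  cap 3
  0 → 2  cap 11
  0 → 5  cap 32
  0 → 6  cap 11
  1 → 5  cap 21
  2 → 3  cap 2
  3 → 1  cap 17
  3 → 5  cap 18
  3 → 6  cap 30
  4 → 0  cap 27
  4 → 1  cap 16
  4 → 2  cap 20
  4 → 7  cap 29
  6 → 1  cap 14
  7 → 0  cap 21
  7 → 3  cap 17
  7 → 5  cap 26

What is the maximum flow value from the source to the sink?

Maximum flow value: 74

augment #1: 4→0→5 bottleneck 27, total now 27
augment #2: 4→1→5 bottleneck 16, total now 43
augment #3: 4→7→5 bottleneck 26, total now 69
augment #4: 4→2→3→5 bottleneck 2, total now 71
augment #5: 4→7→0→5 bottleneck 3, total now 74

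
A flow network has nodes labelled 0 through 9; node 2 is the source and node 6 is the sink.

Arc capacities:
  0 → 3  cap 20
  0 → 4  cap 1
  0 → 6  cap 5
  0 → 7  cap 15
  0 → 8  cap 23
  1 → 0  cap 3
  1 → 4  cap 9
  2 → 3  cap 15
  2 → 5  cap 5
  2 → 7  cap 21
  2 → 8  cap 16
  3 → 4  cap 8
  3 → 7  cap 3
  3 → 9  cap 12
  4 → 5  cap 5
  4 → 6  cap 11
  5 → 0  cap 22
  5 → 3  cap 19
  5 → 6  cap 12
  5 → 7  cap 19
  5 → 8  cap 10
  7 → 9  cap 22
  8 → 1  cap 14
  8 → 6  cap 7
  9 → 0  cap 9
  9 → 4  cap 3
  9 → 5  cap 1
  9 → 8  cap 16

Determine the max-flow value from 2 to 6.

augment #1: 2→5→6 bottleneck 5, total now 5
augment #2: 2→8→6 bottleneck 7, total now 12
augment #3: 2→3→4→6 bottleneck 8, total now 20
augment #4: 2→3→9→0→6 bottleneck 5, total now 25
augment #5: 2→3→9→4→6 bottleneck 2, total now 27
augment #6: 2→7→9→4→6 bottleneck 1, total now 28
augment #7: 2→7→9→5→6 bottleneck 1, total now 29
augment #8: 2→8→1→4→5→6 bottleneck 5, total now 34

Maximum flow value: 34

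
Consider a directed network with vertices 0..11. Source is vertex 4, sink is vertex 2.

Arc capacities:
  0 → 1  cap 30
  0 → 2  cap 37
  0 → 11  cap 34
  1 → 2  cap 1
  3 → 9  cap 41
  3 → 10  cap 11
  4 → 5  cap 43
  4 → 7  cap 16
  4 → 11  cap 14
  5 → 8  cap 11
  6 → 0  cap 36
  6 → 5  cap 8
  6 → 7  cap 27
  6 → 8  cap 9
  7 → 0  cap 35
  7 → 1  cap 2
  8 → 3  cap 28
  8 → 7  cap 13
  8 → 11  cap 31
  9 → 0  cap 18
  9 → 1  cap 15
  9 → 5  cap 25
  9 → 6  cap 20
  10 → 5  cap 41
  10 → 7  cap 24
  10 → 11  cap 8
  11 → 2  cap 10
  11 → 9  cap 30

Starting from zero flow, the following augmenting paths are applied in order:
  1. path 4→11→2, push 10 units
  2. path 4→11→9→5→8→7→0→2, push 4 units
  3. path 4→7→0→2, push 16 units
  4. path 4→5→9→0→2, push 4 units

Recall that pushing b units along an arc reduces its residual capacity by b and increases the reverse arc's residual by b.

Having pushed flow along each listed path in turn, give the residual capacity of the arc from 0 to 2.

Residual capacity of (0,2): 13

after path 1 (4→11→2, push 10): res(0,2)=37
after path 2 (4→11→9→5→8→7→0→2, push 4): res(0,2)=33
after path 3 (4→7→0→2, push 16): res(0,2)=17
after path 4 (4→5→9→0→2, push 4): res(0,2)=13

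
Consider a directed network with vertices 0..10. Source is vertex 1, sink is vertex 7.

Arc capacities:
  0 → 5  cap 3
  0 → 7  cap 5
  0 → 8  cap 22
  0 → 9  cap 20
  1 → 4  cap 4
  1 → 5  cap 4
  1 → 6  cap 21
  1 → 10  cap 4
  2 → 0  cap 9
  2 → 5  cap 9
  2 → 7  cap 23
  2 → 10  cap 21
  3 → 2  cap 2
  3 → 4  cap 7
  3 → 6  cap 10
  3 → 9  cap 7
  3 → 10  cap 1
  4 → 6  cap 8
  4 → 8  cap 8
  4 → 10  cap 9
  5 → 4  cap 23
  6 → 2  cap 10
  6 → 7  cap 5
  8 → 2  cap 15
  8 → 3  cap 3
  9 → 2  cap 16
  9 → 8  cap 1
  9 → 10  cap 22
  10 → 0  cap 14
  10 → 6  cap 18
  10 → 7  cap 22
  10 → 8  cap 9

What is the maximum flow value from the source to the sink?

Maximum flow value: 27

augment #1: 1→6→7 bottleneck 5, total now 5
augment #2: 1→10→7 bottleneck 4, total now 9
augment #3: 1→4→10→7 bottleneck 4, total now 13
augment #4: 1→6→2→7 bottleneck 10, total now 23
augment #5: 1→5→4→10→7 bottleneck 4, total now 27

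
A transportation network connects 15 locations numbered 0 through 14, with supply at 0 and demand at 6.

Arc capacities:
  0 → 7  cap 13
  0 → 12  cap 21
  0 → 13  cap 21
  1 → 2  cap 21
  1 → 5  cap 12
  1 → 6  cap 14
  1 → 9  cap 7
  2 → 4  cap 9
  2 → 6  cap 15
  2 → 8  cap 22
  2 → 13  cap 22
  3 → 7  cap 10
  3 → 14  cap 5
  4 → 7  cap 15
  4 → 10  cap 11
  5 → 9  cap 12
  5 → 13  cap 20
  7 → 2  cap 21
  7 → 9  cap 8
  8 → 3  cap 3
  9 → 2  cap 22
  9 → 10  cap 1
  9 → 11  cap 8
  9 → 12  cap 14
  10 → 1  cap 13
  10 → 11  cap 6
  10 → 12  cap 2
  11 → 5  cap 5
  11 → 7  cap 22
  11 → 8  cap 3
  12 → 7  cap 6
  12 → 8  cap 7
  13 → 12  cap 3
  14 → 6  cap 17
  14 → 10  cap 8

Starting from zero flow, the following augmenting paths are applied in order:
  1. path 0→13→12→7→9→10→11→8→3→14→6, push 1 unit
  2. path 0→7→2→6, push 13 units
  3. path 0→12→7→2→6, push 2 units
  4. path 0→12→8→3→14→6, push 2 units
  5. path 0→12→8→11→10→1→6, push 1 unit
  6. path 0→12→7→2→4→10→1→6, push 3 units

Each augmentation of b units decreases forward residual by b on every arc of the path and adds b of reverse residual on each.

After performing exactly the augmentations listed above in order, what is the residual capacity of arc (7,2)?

after path 1 (0→13→12→7→9→10→11→8→3→14→6, push 1): res(7,2)=21
after path 2 (0→7→2→6, push 13): res(7,2)=8
after path 3 (0→12→7→2→6, push 2): res(7,2)=6
after path 4 (0→12→8→3→14→6, push 2): res(7,2)=6
after path 5 (0→12→8→11→10→1→6, push 1): res(7,2)=6
after path 6 (0→12→7→2→4→10→1→6, push 3): res(7,2)=3

Residual capacity of (7,2): 3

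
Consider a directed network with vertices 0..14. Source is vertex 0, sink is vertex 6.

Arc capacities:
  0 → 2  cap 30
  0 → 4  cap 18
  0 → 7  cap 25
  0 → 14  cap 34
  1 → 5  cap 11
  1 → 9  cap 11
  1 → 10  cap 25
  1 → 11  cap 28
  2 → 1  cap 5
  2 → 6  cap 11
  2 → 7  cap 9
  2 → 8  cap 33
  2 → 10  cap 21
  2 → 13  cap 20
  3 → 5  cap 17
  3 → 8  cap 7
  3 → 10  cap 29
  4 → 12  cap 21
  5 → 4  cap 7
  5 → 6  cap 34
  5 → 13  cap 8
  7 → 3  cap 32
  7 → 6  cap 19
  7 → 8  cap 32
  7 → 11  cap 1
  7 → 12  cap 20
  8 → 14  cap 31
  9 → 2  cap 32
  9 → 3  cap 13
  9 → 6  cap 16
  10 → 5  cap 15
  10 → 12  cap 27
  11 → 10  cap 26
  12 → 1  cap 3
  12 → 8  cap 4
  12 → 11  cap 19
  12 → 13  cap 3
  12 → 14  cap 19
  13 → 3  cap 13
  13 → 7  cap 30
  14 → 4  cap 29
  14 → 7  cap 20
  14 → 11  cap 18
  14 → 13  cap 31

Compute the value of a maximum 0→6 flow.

augment #1: 0→2→6 bottleneck 11, total now 11
augment #2: 0→7→6 bottleneck 19, total now 30
augment #3: 0→2→1→5→6 bottleneck 5, total now 35
augment #4: 0→2→10→5→6 bottleneck 14, total now 49
augment #5: 0→7→3→5→6 bottleneck 6, total now 55
augment #6: 0→4→12→1→5→6 bottleneck 3, total now 58
augment #7: 0→14→7→3→5→6 bottleneck 6, total now 64
augment #8: 0→14→7→3→5→1→9→6 bottleneck 5, total now 69
augment #9: 0→14→11→10→5→1→9→6 bottleneck 1, total now 70

Maximum flow value: 70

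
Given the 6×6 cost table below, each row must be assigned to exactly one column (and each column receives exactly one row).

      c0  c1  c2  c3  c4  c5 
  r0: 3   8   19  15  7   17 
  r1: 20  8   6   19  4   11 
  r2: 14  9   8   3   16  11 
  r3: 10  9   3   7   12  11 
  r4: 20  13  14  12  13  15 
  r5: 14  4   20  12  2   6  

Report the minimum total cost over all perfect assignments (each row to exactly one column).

Minimum assignment cost: 32

one of 2 optimal assignments: row0→col0 (cost 3), row1→col4 (cost 4), row2→col3 (cost 3), row3→col2 (cost 3), row4→col1 (cost 13), row5→col5 (cost 6)
total = 3 + 4 + 3 + 3 + 13 + 6 = 32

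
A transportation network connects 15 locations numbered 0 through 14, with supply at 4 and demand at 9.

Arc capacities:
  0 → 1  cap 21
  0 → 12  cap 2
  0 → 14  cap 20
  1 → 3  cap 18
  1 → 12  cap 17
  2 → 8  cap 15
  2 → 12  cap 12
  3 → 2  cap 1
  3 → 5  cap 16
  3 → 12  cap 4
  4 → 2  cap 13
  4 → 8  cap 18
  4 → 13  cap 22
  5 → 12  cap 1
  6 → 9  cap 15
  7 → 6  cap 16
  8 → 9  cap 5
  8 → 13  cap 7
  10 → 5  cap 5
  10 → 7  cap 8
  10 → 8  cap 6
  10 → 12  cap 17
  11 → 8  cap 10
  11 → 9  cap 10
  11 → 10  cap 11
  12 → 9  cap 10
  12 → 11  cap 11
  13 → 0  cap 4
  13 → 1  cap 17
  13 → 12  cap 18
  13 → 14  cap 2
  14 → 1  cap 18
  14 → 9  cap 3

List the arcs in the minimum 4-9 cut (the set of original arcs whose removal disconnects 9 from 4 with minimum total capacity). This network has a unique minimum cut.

augment #1: 4→8→9 push 5
augment #2: 4→2→12→9 push 10
augment #3: 4→13→14→9 push 2
augment #4: 4→2→12→11→9 push 2
augment #5: 4→13→0→14→9 push 1
augment #6: 4→13→12→11→9 push 8
augment #7: 4→13→12→11→10→7→6→9 push 1
max flow = 29; residual-reachable set from 4 gives S-side
cut edges (S→T): {(8,9), (12,9), (12,11), (14,9)} total cap 29

Min-cut arcs: {(8,9), (12,9), (12,11), (14,9)} (total capacity 29)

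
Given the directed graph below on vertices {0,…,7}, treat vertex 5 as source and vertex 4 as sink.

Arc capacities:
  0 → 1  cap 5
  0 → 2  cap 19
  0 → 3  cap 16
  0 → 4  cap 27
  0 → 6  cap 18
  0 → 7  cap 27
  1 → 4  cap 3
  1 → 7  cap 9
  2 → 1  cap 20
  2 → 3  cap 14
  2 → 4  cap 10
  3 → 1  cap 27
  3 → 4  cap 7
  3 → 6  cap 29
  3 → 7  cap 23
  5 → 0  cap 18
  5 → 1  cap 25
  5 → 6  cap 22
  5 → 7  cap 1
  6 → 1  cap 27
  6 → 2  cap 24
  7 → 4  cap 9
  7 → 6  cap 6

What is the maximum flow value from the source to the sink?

augment #1: 5→0→4 bottleneck 18, total now 18
augment #2: 5→1→4 bottleneck 3, total now 21
augment #3: 5→7→4 bottleneck 1, total now 22
augment #4: 5→1→7→4 bottleneck 8, total now 30
augment #5: 5→6→2→4 bottleneck 10, total now 40
augment #6: 5→6→2→3→4 bottleneck 7, total now 47

Maximum flow value: 47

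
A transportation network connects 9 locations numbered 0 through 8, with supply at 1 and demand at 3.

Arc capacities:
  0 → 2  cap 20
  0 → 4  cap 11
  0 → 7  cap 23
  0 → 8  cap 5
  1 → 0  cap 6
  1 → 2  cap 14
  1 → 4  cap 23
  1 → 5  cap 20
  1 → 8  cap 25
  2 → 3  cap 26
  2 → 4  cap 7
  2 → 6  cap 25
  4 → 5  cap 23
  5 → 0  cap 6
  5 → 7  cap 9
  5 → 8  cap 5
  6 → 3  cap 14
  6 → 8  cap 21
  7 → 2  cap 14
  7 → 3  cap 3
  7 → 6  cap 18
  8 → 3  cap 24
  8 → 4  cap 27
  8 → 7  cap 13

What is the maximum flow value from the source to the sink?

augment #1: 1→2→3 bottleneck 14, total now 14
augment #2: 1→8→3 bottleneck 24, total now 38
augment #3: 1→0→2→3 bottleneck 6, total now 44
augment #4: 1→5→7→3 bottleneck 3, total now 47
augment #5: 1→5→0→2→3 bottleneck 6, total now 53
augment #6: 1→5→7→6→3 bottleneck 6, total now 59
augment #7: 1→8→7→6→3 bottleneck 1, total now 60
augment #8: 1→5→8→7→6→3 bottleneck 5, total now 65

Maximum flow value: 65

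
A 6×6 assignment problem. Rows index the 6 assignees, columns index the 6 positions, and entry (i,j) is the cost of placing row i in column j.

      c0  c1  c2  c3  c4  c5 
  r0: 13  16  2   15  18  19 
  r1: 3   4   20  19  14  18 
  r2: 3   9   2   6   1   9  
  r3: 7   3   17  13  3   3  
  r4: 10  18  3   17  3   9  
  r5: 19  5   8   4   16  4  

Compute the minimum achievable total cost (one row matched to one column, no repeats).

optimal assignment: row0→col2 (cost 2), row1→col1 (cost 4), row2→col0 (cost 3), row3→col5 (cost 3), row4→col4 (cost 3), row5→col3 (cost 4)
total = 2 + 4 + 3 + 3 + 3 + 4 = 19

Minimum assignment cost: 19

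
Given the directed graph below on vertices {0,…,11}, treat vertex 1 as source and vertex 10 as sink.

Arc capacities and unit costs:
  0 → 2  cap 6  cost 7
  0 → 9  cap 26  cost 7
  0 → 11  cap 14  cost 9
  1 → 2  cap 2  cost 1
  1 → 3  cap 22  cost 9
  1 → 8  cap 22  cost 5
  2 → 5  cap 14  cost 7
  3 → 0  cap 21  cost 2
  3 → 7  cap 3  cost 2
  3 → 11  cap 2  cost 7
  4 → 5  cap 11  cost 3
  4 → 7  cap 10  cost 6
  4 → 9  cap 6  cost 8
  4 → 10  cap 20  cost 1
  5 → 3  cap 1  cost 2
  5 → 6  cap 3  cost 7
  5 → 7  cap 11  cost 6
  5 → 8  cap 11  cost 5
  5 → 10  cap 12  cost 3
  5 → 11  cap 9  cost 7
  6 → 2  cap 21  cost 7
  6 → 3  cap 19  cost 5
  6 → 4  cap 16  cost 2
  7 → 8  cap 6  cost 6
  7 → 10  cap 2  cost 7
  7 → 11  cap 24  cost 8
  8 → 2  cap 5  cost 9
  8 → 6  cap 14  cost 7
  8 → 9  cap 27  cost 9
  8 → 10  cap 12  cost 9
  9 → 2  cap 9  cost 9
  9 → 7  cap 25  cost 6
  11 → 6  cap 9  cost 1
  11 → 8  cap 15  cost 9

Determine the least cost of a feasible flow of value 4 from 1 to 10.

shortest-cost path #1: 1→2→5→10 push 2 @ unit cost 11 (adds 22)
shortest-cost path #2: 1→8→10 push 2 @ unit cost 14 (adds 28)
total cost = 50

Minimum cost for 4 units: 50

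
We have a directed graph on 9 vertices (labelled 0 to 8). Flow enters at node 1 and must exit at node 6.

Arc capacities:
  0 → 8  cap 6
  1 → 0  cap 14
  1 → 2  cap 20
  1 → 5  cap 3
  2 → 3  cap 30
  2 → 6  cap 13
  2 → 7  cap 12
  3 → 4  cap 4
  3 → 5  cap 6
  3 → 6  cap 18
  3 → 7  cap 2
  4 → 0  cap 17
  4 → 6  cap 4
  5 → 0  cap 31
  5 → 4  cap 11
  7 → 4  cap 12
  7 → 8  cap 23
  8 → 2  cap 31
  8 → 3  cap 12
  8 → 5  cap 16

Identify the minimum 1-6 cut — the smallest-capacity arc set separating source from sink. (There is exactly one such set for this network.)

augment #1: 1→2→6 push 13
augment #2: 1→2→3→6 push 7
augment #3: 1→5→4→6 push 3
augment #4: 1→0→8→3→6 push 6
max flow = 29; residual-reachable set from 1 gives S-side
cut edges (S→T): {(0,8), (1,2), (1,5)} total cap 29

Min-cut arcs: {(0,8), (1,2), (1,5)} (total capacity 29)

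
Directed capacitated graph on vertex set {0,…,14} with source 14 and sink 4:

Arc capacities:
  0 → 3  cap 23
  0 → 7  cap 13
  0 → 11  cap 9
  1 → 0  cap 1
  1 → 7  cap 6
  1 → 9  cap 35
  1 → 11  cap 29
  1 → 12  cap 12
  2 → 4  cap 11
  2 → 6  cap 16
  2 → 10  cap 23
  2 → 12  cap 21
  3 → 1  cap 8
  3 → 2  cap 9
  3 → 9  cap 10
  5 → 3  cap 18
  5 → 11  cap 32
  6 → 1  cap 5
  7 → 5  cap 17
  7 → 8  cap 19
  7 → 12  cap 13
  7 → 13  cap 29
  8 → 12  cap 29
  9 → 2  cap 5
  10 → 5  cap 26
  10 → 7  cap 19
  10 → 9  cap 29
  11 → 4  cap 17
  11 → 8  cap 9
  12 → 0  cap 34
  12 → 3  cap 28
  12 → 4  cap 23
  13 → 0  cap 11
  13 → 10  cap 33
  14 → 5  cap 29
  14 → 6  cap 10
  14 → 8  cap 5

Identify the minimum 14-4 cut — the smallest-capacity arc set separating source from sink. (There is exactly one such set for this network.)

augment #1: 14→5→11→4 push 17
augment #2: 14→8→12→4 push 5
augment #3: 14→5→3→2→4 push 9
augment #4: 14→6→1→12→4 push 5
augment #5: 14→5→3→1→12→4 push 3
max flow = 39; residual-reachable set from 14 gives S-side
cut edges (S→T): {(6,1), (14,5), (14,8)} total cap 39

Min-cut arcs: {(6,1), (14,5), (14,8)} (total capacity 39)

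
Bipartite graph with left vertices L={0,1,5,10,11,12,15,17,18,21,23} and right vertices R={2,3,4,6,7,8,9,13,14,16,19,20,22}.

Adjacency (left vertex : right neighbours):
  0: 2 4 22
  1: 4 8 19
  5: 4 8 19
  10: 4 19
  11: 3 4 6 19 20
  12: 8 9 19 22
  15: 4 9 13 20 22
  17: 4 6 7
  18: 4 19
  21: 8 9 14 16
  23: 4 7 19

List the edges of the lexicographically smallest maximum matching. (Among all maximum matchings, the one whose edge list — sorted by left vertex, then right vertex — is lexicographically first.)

Lex-smallest maximum matching: {(0,2), (1,4), (5,8), (10,19), (11,3), (12,9), (15,13), (17,6), (21,14), (23,7)}

|M| = 10 (so the lex-smallest maximum matching has 10 edges)
process left vertices in ascending order; for each, take the smallest-labelled available neighbour that still permits 10 edges overall, or leave it unmatched if none does
lex-smallest matching: {0-2, 1-4, 5-8, 10-19, 11-3, 12-9, 15-13, 17-6, 21-14, 23-7}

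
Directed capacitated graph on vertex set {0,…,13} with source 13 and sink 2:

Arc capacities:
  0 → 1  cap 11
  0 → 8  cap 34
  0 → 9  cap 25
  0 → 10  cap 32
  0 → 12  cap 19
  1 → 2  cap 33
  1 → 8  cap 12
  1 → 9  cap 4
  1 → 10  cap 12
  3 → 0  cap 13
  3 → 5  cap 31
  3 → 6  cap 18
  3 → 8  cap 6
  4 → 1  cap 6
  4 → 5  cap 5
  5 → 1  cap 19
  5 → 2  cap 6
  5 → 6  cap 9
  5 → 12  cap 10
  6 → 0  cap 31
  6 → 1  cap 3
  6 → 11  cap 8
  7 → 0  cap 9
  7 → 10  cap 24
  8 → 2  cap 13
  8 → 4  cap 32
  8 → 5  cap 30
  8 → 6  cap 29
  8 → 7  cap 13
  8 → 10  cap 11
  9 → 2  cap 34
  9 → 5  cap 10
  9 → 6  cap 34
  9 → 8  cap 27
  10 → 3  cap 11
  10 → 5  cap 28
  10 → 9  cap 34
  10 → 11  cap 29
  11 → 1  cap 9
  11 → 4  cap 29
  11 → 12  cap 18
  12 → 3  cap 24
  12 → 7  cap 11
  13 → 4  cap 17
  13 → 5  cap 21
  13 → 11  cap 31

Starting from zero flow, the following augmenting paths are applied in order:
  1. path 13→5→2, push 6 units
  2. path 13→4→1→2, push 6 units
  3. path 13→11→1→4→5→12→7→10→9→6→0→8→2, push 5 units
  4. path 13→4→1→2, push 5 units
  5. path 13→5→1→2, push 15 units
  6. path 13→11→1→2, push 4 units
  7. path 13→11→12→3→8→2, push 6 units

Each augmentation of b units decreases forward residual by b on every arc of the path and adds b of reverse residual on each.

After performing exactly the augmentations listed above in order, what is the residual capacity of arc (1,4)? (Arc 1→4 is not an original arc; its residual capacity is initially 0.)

Residual capacity of (1,4): 6

after path 1 (13→5→2, push 6): res(1,4)=0
after path 2 (13→4→1→2, push 6): res(1,4)=6
after path 3 (13→11→1→4→5→12→7→10→9→6→0→8→2, push 5): res(1,4)=1
after path 4 (13→4→1→2, push 5): res(1,4)=6
after path 5 (13→5→1→2, push 15): res(1,4)=6
after path 6 (13→11→1→2, push 4): res(1,4)=6
after path 7 (13→11→12→3→8→2, push 6): res(1,4)=6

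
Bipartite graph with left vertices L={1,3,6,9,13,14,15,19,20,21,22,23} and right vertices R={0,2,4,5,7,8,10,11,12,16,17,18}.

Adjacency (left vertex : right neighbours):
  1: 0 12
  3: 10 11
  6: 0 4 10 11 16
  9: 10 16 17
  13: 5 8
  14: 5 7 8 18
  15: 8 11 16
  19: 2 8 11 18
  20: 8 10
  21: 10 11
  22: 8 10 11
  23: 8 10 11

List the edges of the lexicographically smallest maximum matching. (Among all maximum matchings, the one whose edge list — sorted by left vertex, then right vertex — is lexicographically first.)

|M| = 10 (so the lex-smallest maximum matching has 10 edges)
process left vertices in ascending order; for each, take the smallest-labelled available neighbour that still permits 10 edges overall, or leave it unmatched if none does
lex-smallest matching: {1-0, 3-10, 6-4, 9-17, 13-5, 14-7, 15-16, 19-2, 20-8, 21-11}

Lex-smallest maximum matching: {(1,0), (3,10), (6,4), (9,17), (13,5), (14,7), (15,16), (19,2), (20,8), (21,11)}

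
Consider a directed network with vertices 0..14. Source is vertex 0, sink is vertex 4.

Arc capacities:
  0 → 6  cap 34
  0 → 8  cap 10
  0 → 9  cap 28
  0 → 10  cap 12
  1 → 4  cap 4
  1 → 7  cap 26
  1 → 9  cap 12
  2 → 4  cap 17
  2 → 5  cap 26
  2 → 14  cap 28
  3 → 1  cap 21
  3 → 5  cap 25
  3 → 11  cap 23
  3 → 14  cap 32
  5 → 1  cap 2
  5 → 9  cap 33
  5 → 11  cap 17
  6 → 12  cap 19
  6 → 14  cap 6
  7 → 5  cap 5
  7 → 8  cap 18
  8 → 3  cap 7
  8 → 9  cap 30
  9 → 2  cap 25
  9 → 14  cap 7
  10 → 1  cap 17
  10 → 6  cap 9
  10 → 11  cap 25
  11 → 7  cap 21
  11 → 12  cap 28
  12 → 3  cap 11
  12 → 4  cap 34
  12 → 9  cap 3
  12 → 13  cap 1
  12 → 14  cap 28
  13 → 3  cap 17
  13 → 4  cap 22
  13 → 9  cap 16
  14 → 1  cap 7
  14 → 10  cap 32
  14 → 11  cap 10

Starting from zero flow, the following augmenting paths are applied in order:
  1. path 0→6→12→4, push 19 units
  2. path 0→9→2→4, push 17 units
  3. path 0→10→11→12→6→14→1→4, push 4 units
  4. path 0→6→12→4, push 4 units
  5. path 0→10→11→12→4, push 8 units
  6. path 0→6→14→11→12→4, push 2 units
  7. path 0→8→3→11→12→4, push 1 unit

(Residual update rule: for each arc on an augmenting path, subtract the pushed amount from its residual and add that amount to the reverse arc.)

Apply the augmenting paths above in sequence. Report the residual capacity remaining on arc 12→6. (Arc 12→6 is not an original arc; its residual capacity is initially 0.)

Residual capacity of (12,6): 19

after path 1 (0→6→12→4, push 19): res(12,6)=19
after path 2 (0→9→2→4, push 17): res(12,6)=19
after path 3 (0→10→11→12→6→14→1→4, push 4): res(12,6)=15
after path 4 (0→6→12→4, push 4): res(12,6)=19
after path 5 (0→10→11→12→4, push 8): res(12,6)=19
after path 6 (0→6→14→11→12→4, push 2): res(12,6)=19
after path 7 (0→8→3→11→12→4, push 1): res(12,6)=19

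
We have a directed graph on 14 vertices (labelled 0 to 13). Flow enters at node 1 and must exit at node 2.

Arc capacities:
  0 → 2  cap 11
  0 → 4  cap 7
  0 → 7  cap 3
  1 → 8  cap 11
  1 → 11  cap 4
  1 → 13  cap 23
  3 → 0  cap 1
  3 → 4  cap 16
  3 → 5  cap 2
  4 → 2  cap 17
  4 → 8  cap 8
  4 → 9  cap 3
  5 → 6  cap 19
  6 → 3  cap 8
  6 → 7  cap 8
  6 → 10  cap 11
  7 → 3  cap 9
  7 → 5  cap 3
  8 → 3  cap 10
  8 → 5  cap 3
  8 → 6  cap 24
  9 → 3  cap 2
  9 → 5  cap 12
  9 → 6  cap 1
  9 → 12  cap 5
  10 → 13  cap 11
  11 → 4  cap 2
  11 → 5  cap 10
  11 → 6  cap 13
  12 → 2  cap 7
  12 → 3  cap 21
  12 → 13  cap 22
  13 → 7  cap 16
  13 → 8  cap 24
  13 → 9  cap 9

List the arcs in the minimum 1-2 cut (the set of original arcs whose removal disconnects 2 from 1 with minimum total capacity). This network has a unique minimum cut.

augment #1: 1→11→4→2 push 2
augment #2: 1→8→3→0→2 push 1
augment #3: 1→8→3→4→2 push 9
augment #4: 1→13→9→12→2 push 5
augment #5: 1→8→6→3→4→2 push 1
augment #6: 1→11→6→3→4→2 push 2
augment #7: 1→13→7→3→4→2 push 3
max flow = 23; residual-reachable set from 1 gives S-side
cut edges (S→T): {(3,0), (4,2), (9,12)} total cap 23

Min-cut arcs: {(3,0), (4,2), (9,12)} (total capacity 23)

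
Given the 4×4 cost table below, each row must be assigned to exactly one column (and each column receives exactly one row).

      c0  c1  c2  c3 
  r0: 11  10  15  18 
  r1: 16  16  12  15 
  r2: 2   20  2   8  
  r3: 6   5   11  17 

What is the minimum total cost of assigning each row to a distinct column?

Minimum assignment cost: 33

one of 2 optimal assignments: row0→col0 (cost 11), row1→col3 (cost 15), row2→col2 (cost 2), row3→col1 (cost 5)
total = 11 + 15 + 2 + 5 = 33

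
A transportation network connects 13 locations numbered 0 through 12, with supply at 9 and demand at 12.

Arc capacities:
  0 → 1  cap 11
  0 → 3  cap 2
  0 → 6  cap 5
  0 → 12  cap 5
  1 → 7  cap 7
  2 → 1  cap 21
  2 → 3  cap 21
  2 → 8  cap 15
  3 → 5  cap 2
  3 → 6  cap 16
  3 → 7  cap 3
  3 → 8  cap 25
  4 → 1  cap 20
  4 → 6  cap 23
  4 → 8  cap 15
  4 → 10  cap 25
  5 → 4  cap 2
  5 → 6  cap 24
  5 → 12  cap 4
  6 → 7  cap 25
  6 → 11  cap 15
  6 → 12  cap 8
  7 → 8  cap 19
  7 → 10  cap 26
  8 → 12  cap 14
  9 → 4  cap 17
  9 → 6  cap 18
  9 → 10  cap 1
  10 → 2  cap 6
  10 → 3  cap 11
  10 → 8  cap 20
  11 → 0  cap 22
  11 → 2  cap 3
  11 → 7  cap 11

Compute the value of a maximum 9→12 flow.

augment #1: 9→6→12 bottleneck 8, total now 8
augment #2: 9→4→8→12 bottleneck 14, total now 22
augment #3: 9→6→11→0→12 bottleneck 5, total now 27
augment #4: 9→10→3→5→12 bottleneck 1, total now 28
augment #5: 9→4→10→3→5→12 bottleneck 1, total now 29

Maximum flow value: 29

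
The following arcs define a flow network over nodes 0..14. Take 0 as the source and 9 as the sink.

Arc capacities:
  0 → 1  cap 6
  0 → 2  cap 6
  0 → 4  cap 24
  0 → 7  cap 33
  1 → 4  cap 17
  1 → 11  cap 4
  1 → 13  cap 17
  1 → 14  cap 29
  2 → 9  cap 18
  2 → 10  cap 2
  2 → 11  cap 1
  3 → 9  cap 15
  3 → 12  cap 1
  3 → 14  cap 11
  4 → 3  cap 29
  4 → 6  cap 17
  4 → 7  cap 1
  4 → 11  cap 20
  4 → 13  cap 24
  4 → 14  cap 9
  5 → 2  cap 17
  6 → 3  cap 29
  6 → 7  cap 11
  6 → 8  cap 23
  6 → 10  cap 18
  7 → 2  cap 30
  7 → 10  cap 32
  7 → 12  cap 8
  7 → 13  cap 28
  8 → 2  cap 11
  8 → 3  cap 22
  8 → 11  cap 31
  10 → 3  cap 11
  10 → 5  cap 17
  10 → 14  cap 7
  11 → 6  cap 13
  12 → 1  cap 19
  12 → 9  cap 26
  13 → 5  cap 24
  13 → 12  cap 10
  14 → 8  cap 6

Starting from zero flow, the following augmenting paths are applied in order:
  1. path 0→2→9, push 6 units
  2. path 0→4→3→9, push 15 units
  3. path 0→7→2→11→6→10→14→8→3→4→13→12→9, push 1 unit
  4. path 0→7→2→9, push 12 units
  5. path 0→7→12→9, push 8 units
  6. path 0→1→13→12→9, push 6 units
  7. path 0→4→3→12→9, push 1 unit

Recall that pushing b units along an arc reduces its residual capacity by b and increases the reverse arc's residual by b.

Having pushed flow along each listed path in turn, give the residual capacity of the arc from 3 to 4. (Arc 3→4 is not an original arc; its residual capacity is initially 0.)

after path 1 (0→2→9, push 6): res(3,4)=0
after path 2 (0→4→3→9, push 15): res(3,4)=15
after path 3 (0→7→2→11→6→10→14→8→3→4→13→12→9, push 1): res(3,4)=14
after path 4 (0→7→2→9, push 12): res(3,4)=14
after path 5 (0→7→12→9, push 8): res(3,4)=14
after path 6 (0→1→13→12→9, push 6): res(3,4)=14
after path 7 (0→4→3→12→9, push 1): res(3,4)=15

Residual capacity of (3,4): 15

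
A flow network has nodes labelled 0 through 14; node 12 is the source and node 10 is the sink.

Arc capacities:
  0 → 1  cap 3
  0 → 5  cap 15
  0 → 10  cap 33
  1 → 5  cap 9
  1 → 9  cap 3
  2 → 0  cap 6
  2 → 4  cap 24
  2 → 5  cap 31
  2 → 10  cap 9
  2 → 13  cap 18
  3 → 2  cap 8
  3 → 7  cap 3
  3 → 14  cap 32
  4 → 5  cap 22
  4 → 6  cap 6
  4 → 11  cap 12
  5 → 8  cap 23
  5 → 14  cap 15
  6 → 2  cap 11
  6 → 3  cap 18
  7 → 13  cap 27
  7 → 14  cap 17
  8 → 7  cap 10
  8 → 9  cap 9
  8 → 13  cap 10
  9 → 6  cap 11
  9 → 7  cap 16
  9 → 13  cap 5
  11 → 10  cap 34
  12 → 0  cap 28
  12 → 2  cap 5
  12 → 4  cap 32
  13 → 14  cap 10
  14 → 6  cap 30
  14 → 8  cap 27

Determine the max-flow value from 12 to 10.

Maximum flow value: 54

augment #1: 12→0→10 bottleneck 28, total now 28
augment #2: 12→2→10 bottleneck 5, total now 33
augment #3: 12→4→11→10 bottleneck 12, total now 45
augment #4: 12→4→6→2→10 bottleneck 4, total now 49
augment #5: 12→4→6→2→0→10 bottleneck 2, total now 51
augment #6: 12→4→5→14→6→2→0→10 bottleneck 3, total now 54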